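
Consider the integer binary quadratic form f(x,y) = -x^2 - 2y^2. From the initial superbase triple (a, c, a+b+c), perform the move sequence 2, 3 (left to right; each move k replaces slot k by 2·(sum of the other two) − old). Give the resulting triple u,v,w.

start (-1,-2,-3) = (f(1,0),f(0,1),f(1,1))
replace slot 2: 2·((-1)+(-3)) − (-2) = -6 → (-1,-6,-3)
replace slot 3: 2·((-1)+(-6)) − (-3) = -11 → (-1,-6,-11)

-1,-6,-11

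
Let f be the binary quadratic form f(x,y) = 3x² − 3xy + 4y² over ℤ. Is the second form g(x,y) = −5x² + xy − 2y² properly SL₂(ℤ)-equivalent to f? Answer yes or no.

D₁ = -39, D₂ = -39
f: translate: b→3 (≡-3 mod 6), so (3,-3,4)→(3,3,4)
f: reduced (well bottom): (3,3,4) with a≤c, −a<b≤a
g is negative-definite; reduce −g:
−g: flip: (5,-1,2)→(2,1,5)
−g: reduced (well bottom): (2,1,5) with a≤c, −a<b≤a
flip sign back: reduced form of g is (-2,-1,-5)
reduced forms (3, 3, 4) vs (-2, -1, -5) ⇒ inequivalent

no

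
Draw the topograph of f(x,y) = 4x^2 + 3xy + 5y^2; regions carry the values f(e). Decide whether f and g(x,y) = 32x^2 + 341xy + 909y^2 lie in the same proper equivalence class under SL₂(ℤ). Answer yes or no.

D₁ = -71, D₂ = -71
f: reduced (well bottom): (4,3,5) with a≤c, −a<b≤a
g: translate: b→21 (≡341 mod 64), so (32,341,909)→(32,21,4)
g: flip: (32,21,4)→(4,-21,32)
g: translate: b→3 (≡-21 mod 8), so (4,-21,32)→(4,3,5)
g: reduced (well bottom): (4,3,5) with a≤c, −a<b≤a
reduced forms (4, 3, 5) vs (4, 3, 5) ⇒ equivalent

yes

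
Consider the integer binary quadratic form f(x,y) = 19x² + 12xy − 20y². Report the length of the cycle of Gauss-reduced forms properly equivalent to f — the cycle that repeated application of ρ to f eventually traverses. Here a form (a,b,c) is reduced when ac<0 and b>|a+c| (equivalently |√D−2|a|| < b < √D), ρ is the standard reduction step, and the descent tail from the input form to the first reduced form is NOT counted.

D = 1664, ⌊√D⌋ = 40
river: ρ → (-20,28,11)
river: ρ → (11,38,-5)
river: ρ → (-5,32,32)
river: ρ → (32,32,-5)
river: ρ → (-5,38,11)
river: ρ → (11,28,-20)
river: ρ → (-20,12,19)
river: ρ → (19,26,-13)
river: ρ → (-13,26,19)
river: ρ → (19,12,-20)
ρ-cycle length = 10 (tail of 0 descent steps not counted)

10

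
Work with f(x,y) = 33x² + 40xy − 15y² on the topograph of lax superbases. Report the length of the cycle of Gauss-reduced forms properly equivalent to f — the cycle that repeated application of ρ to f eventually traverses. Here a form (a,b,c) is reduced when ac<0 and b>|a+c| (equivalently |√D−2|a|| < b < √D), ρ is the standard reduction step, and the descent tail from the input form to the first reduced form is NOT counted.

D = 3580, ⌊√D⌋ = 59
river: ρ → (-15,50,18)
river: ρ → (18,58,-3)
river: ρ → (-3,56,37)
river: ρ → (37,18,-22)
river: ρ → (-22,26,33)
river: ρ → (33,40,-15)
ρ-cycle length = 6 (tail of 0 descent steps not counted)

6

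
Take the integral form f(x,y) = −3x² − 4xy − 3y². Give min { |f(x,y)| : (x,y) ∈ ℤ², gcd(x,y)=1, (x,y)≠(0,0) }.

translate: b→-2 (≡4 mod 6), so (3,4,3)→(3,-2,2)
flip: (3,-2,2)→(2,2,3)
reduced (well bottom): (2,2,3) with a≤c, −a<b≤a
well minimum |f| = |-2| = 2 (negative-definite)

2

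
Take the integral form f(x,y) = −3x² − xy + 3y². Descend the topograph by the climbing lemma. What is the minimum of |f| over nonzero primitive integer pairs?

descent: ρ → (3,1,-3)  [lands on river]
river: ρ → (-3,5,1)
river: ρ → (1,5,-3)
river: ρ → (-3,1,3)
river: ρ → (3,5,-1)
river: ρ → (-1,5,3)
closes: descent 1, river 6
min |a| on river = 1

1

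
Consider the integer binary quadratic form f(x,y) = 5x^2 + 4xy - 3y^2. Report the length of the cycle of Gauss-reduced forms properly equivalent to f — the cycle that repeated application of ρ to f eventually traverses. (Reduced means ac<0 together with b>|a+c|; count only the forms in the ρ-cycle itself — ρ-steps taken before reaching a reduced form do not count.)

D = 76, ⌊√D⌋ = 8
river: ρ → (-3,8,1)
river: ρ → (1,8,-3)
river: ρ → (-3,4,5)
river: ρ → (5,6,-2)
river: ρ → (-2,6,5)
river: ρ → (5,4,-3)
ρ-cycle length = 6 (tail of 0 descent steps not counted)

6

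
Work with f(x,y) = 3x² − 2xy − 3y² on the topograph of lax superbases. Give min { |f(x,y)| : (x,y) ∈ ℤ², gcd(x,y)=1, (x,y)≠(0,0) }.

descent: ρ → (-3,2,3)  [lands on river]
river: ρ → (3,4,-2)
river: ρ → (-2,4,3)
river: ρ → (3,2,-3)
river: ρ → (-3,4,2)
river: ρ → (2,4,-3)
closes: descent 1, river 6
min |a| on river = 2

2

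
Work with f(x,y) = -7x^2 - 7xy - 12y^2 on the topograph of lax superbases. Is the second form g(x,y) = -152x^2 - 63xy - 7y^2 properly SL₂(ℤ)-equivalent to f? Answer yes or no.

D₁ = -287, D₂ = -287
f is negative-definite; reduce −f:
−f: reduced (well bottom): (7,7,12) with a≤c, −a<b≤a
flip sign back: reduced form of f is (-7,-7,-12)
g is negative-definite; reduce −g:
−g: flip: (152,63,7)→(7,-63,152)
−g: translate: b→7 (≡-63 mod 14), so (7,-63,152)→(7,7,12)
−g: reduced (well bottom): (7,7,12) with a≤c, −a<b≤a
flip sign back: reduced form of g is (-7,-7,-12)
reduced forms (-7, -7, -12) vs (-7, -7, -12) ⇒ equivalent

yes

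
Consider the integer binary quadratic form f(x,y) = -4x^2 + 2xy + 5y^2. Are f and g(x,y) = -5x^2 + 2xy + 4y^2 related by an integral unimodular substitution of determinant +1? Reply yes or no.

D₁ = 84, D₂ = 84
river cycle of f (length 6): (5, 8, -1), (-1, 8, 5), (5, 2, -4), (-4, 6, 3), (3, 6, -4), (-4, 2, 5)
river cycle of g (length 6): (4, 6, -3), (-3, 6, 4), (4, 2, -5), (-5, 8, 1), (1, 8, -5), (-5, 2, 4)
cycles differ ⇒ inequivalent

no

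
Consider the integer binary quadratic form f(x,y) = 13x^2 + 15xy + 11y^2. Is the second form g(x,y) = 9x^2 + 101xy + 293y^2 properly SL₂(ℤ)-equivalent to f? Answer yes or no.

D₁ = -347, D₂ = -347
f: translate: b→-11 (≡15 mod 26), so (13,15,11)→(13,-11,9)
f: flip: (13,-11,9)→(9,11,13)
f: translate: b→-7 (≡11 mod 18), so (9,11,13)→(9,-7,11)
f: reduced (well bottom): (9,-7,11) with a≤c, −a<b≤a
g: translate: b→-7 (≡101 mod 18), so (9,101,293)→(9,-7,11)
g: reduced (well bottom): (9,-7,11) with a≤c, −a<b≤a
reduced forms (9, -7, 11) vs (9, -7, 11) ⇒ equivalent

yes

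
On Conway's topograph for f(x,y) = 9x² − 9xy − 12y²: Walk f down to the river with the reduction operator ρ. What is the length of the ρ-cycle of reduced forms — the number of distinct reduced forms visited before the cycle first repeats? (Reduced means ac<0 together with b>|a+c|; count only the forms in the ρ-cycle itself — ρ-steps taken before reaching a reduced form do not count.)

D = 513, ⌊√D⌋ = 22
descent: ρ → (-12,9,9)  [lands on river]
river: ρ → (9,9,-12)
river: ρ → (-12,15,6)
river: ρ → (6,21,-3)
river: ρ → (-3,21,6)
river: ρ → (6,15,-12)
ρ-cycle length = 6 (tail of 1 descent step not counted)

6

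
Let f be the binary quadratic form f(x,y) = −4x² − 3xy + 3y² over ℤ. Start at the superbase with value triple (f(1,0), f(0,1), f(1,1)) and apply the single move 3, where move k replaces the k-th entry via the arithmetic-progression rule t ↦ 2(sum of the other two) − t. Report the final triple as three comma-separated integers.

start (-4,3,-4) = (f(1,0),f(0,1),f(1,1))
replace slot 3: 2·((-4)+3) − (-4) = 2 → (-4,3,2)

-4,3,2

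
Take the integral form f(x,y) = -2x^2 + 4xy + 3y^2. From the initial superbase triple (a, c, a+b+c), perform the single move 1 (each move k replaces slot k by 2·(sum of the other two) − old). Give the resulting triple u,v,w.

start (-2,3,5) = (f(1,0),f(0,1),f(1,1))
replace slot 1: 2·(3+5) − (-2) = 18 → (18,3,5)

18,3,5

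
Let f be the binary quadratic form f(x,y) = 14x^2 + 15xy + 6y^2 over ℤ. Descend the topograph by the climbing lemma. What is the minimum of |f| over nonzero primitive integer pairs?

translate: b→-13 (≡15 mod 28), so (14,15,6)→(14,-13,5)
flip: (14,-13,5)→(5,13,14)
translate: b→3 (≡13 mod 10), so (5,13,14)→(5,3,6)
reduced (well bottom): (5,3,6) with a≤c, −a<b≤a
well minimum = a = 5

5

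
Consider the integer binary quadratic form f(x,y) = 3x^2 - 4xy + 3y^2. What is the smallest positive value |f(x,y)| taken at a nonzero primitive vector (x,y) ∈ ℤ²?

translate: b→2 (≡-4 mod 6), so (3,-4,3)→(3,2,2)
flip: (3,2,2)→(2,-2,3)
translate: b→2 (≡-2 mod 4), so (2,-2,3)→(2,2,3)
reduced (well bottom): (2,2,3) with a≤c, −a<b≤a
well minimum = a = 2

2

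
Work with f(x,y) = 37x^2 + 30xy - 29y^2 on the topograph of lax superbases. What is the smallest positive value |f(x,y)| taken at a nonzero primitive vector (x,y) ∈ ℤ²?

river: ρ → (-29,28,38)
river: ρ → (38,48,-19)
river: ρ → (-19,66,11)
river: ρ → (11,66,-19)
river: ρ → (-19,48,38)
river: ρ → (38,28,-29)
river: ρ → (-29,30,37)
river: ρ → (37,44,-22)
river: ρ → (-22,44,37)
river: ρ → (37,30,-29)
closes: descent 0, river 10
min |a| on river = 11

11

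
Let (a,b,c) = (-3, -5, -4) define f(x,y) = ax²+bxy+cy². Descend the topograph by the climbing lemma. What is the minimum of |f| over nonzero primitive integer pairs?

translate: b→-1 (≡5 mod 6), so (3,5,4)→(3,-1,2)
flip: (3,-1,2)→(2,1,3)
reduced (well bottom): (2,1,3) with a≤c, −a<b≤a
well minimum |f| = |-2| = 2 (negative-definite)

2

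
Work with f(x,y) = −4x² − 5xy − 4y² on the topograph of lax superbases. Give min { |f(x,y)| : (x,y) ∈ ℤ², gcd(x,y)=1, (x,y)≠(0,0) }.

translate: b→-3 (≡5 mod 8), so (4,5,4)→(4,-3,3)
flip: (4,-3,3)→(3,3,4)
reduced (well bottom): (3,3,4) with a≤c, −a<b≤a
well minimum |f| = |-3| = 3 (negative-definite)

3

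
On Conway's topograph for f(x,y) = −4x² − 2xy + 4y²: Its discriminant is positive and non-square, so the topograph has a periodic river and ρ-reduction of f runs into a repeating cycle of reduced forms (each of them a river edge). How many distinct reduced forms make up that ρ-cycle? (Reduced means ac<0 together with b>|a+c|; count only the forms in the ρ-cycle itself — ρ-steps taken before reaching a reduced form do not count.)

D = 68, ⌊√D⌋ = 8
descent: ρ → (4,2,-4)  [lands on river]
river: ρ → (-4,6,2)
river: ρ → (2,6,-4)
river: ρ → (-4,2,4)
river: ρ → (4,6,-2)
river: ρ → (-2,6,4)
ρ-cycle length = 6 (tail of 1 descent step not counted)

6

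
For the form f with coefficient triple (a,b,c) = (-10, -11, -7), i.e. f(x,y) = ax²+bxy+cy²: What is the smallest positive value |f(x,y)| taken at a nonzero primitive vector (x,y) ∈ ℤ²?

translate: b→-9 (≡11 mod 20), so (10,11,7)→(10,-9,6)
flip: (10,-9,6)→(6,9,10)
translate: b→-3 (≡9 mod 12), so (6,9,10)→(6,-3,7)
reduced (well bottom): (6,-3,7) with a≤c, −a<b≤a
well minimum |f| = |-6| = 6 (negative-definite)

6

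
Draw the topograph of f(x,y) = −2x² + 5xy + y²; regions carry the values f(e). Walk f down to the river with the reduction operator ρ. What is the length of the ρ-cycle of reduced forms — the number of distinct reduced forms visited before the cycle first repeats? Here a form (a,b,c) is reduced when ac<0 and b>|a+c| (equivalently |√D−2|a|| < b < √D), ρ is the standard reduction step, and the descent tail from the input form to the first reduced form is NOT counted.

D = 33, ⌊√D⌋ = 5
river: ρ → (1,5,-2)
river: ρ → (-2,3,3)
river: ρ → (3,3,-2)
river: ρ → (-2,5,1)
ρ-cycle length = 4 (tail of 0 descent steps not counted)

4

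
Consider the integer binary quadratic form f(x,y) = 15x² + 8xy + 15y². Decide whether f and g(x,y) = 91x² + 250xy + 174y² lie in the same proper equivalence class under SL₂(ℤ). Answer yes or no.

D₁ = -836, D₂ = -836
f: reduced (well bottom): (15,8,15) with a≤c, −a<b≤a
g: translate: b→68 (≡250 mod 182), so (91,250,174)→(91,68,15)
g: flip: (91,68,15)→(15,-68,91)
g: translate: b→-8 (≡-68 mod 30), so (15,-68,91)→(15,-8,15)
g: flip: (15,-8,15)→(15,8,15)
g: reduced (well bottom): (15,8,15) with a≤c, −a<b≤a
reduced forms (15, 8, 15) vs (15, 8, 15) ⇒ equivalent

yes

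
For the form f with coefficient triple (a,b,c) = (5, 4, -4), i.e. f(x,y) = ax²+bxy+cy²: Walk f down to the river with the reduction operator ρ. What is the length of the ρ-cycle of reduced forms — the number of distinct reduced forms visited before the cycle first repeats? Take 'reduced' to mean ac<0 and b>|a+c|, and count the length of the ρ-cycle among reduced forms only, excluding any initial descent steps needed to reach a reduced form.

D = 96, ⌊√D⌋ = 9
river: ρ → (-4,4,5)
river: ρ → (5,6,-3)
river: ρ → (-3,6,5)
river: ρ → (5,4,-4)
ρ-cycle length = 4 (tail of 0 descent steps not counted)

4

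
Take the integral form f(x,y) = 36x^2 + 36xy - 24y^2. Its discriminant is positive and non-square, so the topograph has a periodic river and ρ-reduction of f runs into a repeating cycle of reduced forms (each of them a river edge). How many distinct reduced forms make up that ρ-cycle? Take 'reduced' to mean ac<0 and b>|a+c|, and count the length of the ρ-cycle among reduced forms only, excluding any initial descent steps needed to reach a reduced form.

D = 4752, ⌊√D⌋ = 68
river: ρ → (-24,60,12)
river: ρ → (12,60,-24)
river: ρ → (-24,36,36)
river: ρ → (36,36,-24)
ρ-cycle length = 4 (tail of 0 descent steps not counted)

4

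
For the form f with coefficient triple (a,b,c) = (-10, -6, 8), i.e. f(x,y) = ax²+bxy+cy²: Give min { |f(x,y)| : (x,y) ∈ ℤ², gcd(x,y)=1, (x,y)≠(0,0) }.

descent: ρ → (8,6,-10)  [lands on river]
river: ρ → (-10,14,4)
river: ρ → (4,18,-2)
river: ρ → (-2,18,4)
river: ρ → (4,14,-10)
river: ρ → (-10,6,8)
river: ρ → (8,10,-8)
river: ρ → (-8,6,10)
river: ρ → (10,14,-4)
river: ρ → (-4,18,2)
river: ρ → (2,18,-4)
river: ρ → (-4,14,10)
river: ρ → (10,6,-8)
river: ρ → (-8,10,8)
closes: descent 1, river 14
min |a| on river = 2

2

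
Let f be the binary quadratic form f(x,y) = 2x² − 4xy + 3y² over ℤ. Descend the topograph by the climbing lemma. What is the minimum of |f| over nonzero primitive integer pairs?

translate: b→0 (≡-4 mod 4), so (2,-4,3)→(2,0,1)
flip: (2,0,1)→(1,0,2)
reduced (well bottom): (1,0,2) with a≤c, −a<b≤a
well minimum = a = 1

1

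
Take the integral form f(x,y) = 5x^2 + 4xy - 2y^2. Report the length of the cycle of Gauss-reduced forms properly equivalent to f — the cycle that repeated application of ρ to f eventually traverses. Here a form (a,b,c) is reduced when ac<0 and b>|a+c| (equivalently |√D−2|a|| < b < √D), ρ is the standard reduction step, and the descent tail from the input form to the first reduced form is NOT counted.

D = 56, ⌊√D⌋ = 7
river: ρ → (-2,4,5)
river: ρ → (5,6,-1)
river: ρ → (-1,6,5)
river: ρ → (5,4,-2)
ρ-cycle length = 4 (tail of 0 descent steps not counted)

4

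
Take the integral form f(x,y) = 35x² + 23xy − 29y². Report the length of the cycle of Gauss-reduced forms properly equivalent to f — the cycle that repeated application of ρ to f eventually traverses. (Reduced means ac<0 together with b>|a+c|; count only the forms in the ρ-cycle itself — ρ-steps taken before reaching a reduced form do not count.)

D = 4589, ⌊√D⌋ = 67
river: ρ → (-29,35,29)
river: ρ → (29,23,-35)
river: ρ → (-35,47,17)
river: ρ → (17,55,-23)
river: ρ → (-23,37,35)
river: ρ → (35,33,-25)
river: ρ → (-25,67,1)
river: ρ → (1,67,-25)
river: ρ → (-25,33,35)
river: ρ → (35,37,-23)
river: ρ → (-23,55,17)
river: ρ → (17,47,-35)
river: ρ → (-35,23,29)
river: ρ → (29,35,-29)
river: ρ → (-29,23,35)
river: ρ → (35,47,-17)
river: ρ → (-17,55,23)
river: ρ → (23,37,-35)
river: ρ → (-35,33,25)
river: ρ → (25,67,-1)
river: ρ → (-1,67,25)
river: ρ → (25,33,-35)
river: ρ → (-35,37,23)
river: ρ → (23,55,-17)
river: ρ → (-17,47,35)
river: ρ → (35,23,-29)
ρ-cycle length = 26 (tail of 0 descent steps not counted)

26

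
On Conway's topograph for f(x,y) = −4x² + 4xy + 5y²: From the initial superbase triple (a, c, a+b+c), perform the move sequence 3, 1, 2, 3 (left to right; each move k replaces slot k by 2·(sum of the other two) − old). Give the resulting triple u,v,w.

start (-4,5,5) = (f(1,0),f(0,1),f(1,1))
replace slot 3: 2·((-4)+5) − 5 = -3 → (-4,5,-3)
replace slot 1: 2·(5+(-3)) − (-4) = 8 → (8,5,-3)
replace slot 2: 2·(8+(-3)) − 5 = 5 → (8,5,-3)
replace slot 3: 2·(8+5) − (-3) = 29 → (8,5,29)

8,5,29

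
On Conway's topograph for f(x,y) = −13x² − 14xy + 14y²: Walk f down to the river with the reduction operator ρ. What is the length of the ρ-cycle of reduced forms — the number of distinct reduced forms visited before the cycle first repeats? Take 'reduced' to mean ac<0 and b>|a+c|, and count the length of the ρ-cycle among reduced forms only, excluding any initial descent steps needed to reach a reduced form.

D = 924, ⌊√D⌋ = 30
descent: ρ → (14,14,-13)  [lands on river]
river: ρ → (-13,12,15)
river: ρ → (15,18,-10)
river: ρ → (-10,22,11)
river: ρ → (11,22,-10)
river: ρ → (-10,18,15)
river: ρ → (15,12,-13)
river: ρ → (-13,14,14)
ρ-cycle length = 8 (tail of 1 descent step not counted)

8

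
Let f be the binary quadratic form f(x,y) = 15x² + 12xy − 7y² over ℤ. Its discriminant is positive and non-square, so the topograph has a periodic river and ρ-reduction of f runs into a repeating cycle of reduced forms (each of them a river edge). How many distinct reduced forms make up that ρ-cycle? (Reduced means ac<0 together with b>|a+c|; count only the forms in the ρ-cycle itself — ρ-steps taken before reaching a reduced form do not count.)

D = 564, ⌊√D⌋ = 23
river: ρ → (-7,16,11)
river: ρ → (11,6,-12)
river: ρ → (-12,18,5)
river: ρ → (5,22,-4)
river: ρ → (-4,18,15)
river: ρ → (15,12,-7)
ρ-cycle length = 6 (tail of 0 descent steps not counted)

6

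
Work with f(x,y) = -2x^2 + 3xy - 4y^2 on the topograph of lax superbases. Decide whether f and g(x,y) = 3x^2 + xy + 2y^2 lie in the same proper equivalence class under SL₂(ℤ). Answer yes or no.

D₁ = -23, D₂ = -23
f is negative-definite; reduce −f:
−f: translate: b→1 (≡-3 mod 4), so (2,-3,4)→(2,1,3)
−f: reduced (well bottom): (2,1,3) with a≤c, −a<b≤a
flip sign back: reduced form of f is (-2,-1,-3)
g: flip: (3,1,2)→(2,-1,3)
g: reduced (well bottom): (2,-1,3) with a≤c, −a<b≤a
reduced forms (-2, -1, -3) vs (2, -1, 3) ⇒ inequivalent

no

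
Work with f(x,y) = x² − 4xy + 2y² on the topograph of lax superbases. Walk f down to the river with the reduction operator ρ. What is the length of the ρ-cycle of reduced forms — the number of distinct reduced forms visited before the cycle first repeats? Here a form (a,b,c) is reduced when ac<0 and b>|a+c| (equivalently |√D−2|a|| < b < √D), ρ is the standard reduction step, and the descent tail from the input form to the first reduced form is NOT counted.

D = 8, ⌊√D⌋ = 2
descent: ρ → (2,0,-1)
descent: ρ → (-1,2,1)  [lands on river]
river: ρ → (1,2,-1)
ρ-cycle length = 2 (tail of 2 descent steps not counted)

2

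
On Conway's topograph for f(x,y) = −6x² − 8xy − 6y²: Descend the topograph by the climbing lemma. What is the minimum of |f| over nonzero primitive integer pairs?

translate: b→-4 (≡8 mod 12), so (6,8,6)→(6,-4,4)
flip: (6,-4,4)→(4,4,6)
reduced (well bottom): (4,4,6) with a≤c, −a<b≤a
well minimum |f| = |-4| = 4 (negative-definite)

4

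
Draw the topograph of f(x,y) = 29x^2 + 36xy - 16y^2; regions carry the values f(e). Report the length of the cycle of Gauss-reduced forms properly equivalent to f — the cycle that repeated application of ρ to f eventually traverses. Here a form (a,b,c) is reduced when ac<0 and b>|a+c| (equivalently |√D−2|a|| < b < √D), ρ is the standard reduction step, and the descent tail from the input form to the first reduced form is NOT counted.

D = 3152, ⌊√D⌋ = 56
river: ρ → (-16,28,37)
river: ρ → (37,46,-7)
river: ρ → (-7,52,16)
river: ρ → (16,44,-19)
river: ρ → (-19,32,28)
river: ρ → (28,24,-23)
river: ρ → (-23,22,29)
river: ρ → (29,36,-16)
ρ-cycle length = 8 (tail of 0 descent steps not counted)

8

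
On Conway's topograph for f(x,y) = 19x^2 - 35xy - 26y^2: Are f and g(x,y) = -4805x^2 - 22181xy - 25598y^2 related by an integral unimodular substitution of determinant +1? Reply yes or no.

D₁ = 3201, D₂ = 3201
river cycle of f (length 12): (-26, 35, 19), (19, 41, -20), (-20, 39, 21), (21, 45, -14), (-14, 39, 30), (30, 21, -23), (-23, 25, 28), (28, 31, -20), (-20, 49, 10), (10, 51, -15), … (2 more)
river cycle of g (length 12): (-26, 35, 19), (19, 41, -20), (-20, 39, 21), (21, 45, -14), (-14, 39, 30), (30, 21, -23), (-23, 25, 28), (28, 31, -20), (-20, 49, 10), (10, 51, -15), … (2 more)
cycles coincide ⇒ equivalent

yes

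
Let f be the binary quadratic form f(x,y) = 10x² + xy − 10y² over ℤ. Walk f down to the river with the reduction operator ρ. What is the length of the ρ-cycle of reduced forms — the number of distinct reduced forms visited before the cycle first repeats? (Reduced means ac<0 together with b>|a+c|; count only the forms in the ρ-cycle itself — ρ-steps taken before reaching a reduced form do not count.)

D = 401, ⌊√D⌋ = 20
river: ρ → (-10,19,1)
river: ρ → (1,19,-10)
river: ρ → (-10,1,10)
river: ρ → (10,19,-1)
river: ρ → (-1,19,10)
river: ρ → (10,1,-10)
ρ-cycle length = 6 (tail of 0 descent steps not counted)

6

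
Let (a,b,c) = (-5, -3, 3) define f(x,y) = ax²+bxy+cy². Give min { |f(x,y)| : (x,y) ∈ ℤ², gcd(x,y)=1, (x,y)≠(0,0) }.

descent: ρ → (3,3,-5)  [lands on river]
river: ρ → (-5,7,1)
river: ρ → (1,7,-5)
river: ρ → (-5,3,3)
closes: descent 1, river 4
min |a| on river = 1

1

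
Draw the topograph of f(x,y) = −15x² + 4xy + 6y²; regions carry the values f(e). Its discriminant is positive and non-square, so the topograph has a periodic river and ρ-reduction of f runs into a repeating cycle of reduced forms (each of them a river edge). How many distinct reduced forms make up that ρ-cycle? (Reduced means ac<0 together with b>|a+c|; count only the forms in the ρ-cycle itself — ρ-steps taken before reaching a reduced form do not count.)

D = 376, ⌊√D⌋ = 19
descent: ρ → (6,8,-13)  [lands on river]
river: ρ → (-13,18,1)
river: ρ → (1,18,-13)
river: ρ → (-13,8,6)
river: ρ → (6,16,-5)
river: ρ → (-5,14,9)
river: ρ → (9,4,-10)
river: ρ → (-10,16,3)
river: ρ → (3,14,-15)
river: ρ → (-15,16,2)
river: ρ → (2,16,-15)
river: ρ → (-15,14,3)
river: ρ → (3,16,-10)
river: ρ → (-10,4,9)
river: ρ → (9,14,-5)
river: ρ → (-5,16,6)
ρ-cycle length = 16 (tail of 1 descent step not counted)

16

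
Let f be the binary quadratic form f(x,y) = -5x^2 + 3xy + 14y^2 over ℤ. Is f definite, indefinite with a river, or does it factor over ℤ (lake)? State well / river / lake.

D = b²−4ac = 3² − 4·(-5)·14 = 289
D = 17² is a perfect square ⇒ form factors over ℤ ⇒ lakes

lake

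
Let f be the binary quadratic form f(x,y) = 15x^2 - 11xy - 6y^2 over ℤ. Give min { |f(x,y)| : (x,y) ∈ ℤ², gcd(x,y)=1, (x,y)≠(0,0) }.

descent: ρ → (-6,11,15)  [lands on river]
river: ρ → (15,19,-2)
river: ρ → (-2,21,5)
river: ρ → (5,19,-6)
river: ρ → (-6,17,8)
river: ρ → (8,15,-8)
river: ρ → (-8,17,6)
river: ρ → (6,19,-5)
river: ρ → (-5,21,2)
river: ρ → (2,19,-15)
river: ρ → (-15,11,6)
river: ρ → (6,13,-13)
river: ρ → (-13,13,6)
river: ρ → (6,11,-15)
river: ρ → (-15,19,2)
river: ρ → (2,21,-5)
river: ρ → (-5,19,6)
river: ρ → (6,17,-8)
river: ρ → (-8,15,8)
river: ρ → (8,17,-6)
river: ρ → (-6,19,5)
river: ρ → (5,21,-2)
river: ρ → (-2,19,15)
river: ρ → (15,11,-6)
river: ρ → (-6,13,13)
river: ρ → (13,13,-6)
closes: descent 1, river 26
min |a| on river = 2

2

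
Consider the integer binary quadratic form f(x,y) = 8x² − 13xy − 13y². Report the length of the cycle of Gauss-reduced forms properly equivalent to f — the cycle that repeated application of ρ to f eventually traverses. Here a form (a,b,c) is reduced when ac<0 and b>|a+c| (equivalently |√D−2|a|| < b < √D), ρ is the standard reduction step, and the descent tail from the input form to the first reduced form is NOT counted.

D = 585, ⌊√D⌋ = 24
descent: ρ → (-13,13,8)  [lands on river]
river: ρ → (8,19,-7)
river: ρ → (-7,23,2)
river: ρ → (2,21,-18)
river: ρ → (-18,15,5)
river: ρ → (5,15,-18)
river: ρ → (-18,21,2)
river: ρ → (2,23,-7)
river: ρ → (-7,19,8)
river: ρ → (8,13,-13)
ρ-cycle length = 10 (tail of 1 descent step not counted)

10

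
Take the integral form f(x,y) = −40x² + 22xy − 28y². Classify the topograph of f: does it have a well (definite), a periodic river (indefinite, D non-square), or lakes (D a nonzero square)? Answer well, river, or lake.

D = b²−4ac = 22² − 4·(-40)·(-28) = -3996
D < 0 ⇒ definite ⇒ every region one sign ⇒ single well

well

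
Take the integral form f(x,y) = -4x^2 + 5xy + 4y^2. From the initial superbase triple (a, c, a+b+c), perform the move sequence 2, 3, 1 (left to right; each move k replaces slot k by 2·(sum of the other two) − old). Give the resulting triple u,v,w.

start (-4,4,5) = (f(1,0),f(0,1),f(1,1))
replace slot 2: 2·((-4)+5) − 4 = -2 → (-4,-2,5)
replace slot 3: 2·((-4)+(-2)) − 5 = -17 → (-4,-2,-17)
replace slot 1: 2·((-2)+(-17)) − (-4) = -34 → (-34,-2,-17)

-34,-2,-17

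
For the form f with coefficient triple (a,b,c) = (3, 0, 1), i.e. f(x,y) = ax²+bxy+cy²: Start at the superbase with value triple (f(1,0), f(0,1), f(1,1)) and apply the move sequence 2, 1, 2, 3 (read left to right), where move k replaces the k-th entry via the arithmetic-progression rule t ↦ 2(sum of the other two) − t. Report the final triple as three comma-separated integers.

start (3,1,4) = (f(1,0),f(0,1),f(1,1))
replace slot 2: 2·(3+4) − 1 = 13 → (3,13,4)
replace slot 1: 2·(13+4) − 3 = 31 → (31,13,4)
replace slot 2: 2·(31+4) − 13 = 57 → (31,57,4)
replace slot 3: 2·(31+57) − 4 = 172 → (31,57,172)

31,57,172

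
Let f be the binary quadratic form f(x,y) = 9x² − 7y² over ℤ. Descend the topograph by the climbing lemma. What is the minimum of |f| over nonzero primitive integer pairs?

descent: ρ → (-7,14,2)  [lands on river]
river: ρ → (2,14,-7)
closes: descent 1, river 2
min |a| on river = 2

2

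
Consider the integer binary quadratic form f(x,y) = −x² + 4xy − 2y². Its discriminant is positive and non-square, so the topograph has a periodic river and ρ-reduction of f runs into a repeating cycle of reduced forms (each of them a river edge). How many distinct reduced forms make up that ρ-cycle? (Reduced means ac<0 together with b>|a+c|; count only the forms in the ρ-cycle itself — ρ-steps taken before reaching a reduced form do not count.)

D = 8, ⌊√D⌋ = 2
descent: ρ → (-2,0,1)
descent: ρ → (1,2,-1)  [lands on river]
river: ρ → (-1,2,1)
ρ-cycle length = 2 (tail of 2 descent steps not counted)

2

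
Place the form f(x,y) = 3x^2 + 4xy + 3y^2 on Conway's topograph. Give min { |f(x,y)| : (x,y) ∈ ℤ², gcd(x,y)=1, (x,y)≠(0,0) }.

translate: b→-2 (≡4 mod 6), so (3,4,3)→(3,-2,2)
flip: (3,-2,2)→(2,2,3)
reduced (well bottom): (2,2,3) with a≤c, −a<b≤a
well minimum = a = 2

2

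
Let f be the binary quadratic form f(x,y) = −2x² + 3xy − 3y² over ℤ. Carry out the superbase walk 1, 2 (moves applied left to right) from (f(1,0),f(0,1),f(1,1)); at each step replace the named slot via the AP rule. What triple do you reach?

start (-2,-3,-2) = (f(1,0),f(0,1),f(1,1))
replace slot 1: 2·((-3)+(-2)) − (-2) = -8 → (-8,-3,-2)
replace slot 2: 2·((-8)+(-2)) − (-3) = -17 → (-8,-17,-2)

-8,-17,-2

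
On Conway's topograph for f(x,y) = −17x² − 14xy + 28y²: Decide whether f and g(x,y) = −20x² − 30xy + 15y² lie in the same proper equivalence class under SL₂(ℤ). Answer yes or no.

D₁ = 2100, D₂ = 2100
river cycle of f (length 10): (28, 14, -17), (-17, 20, 25), (25, 30, -12), (-12, 42, 7), (7, 42, -12), (-12, 30, 25), (25, 20, -17), (-17, 14, 28), (28, 42, -3), (-3, 42, 28)
river cycle of g (length 6): (15, 30, -20), (-20, 10, 25), (25, 40, -5), (-5, 40, 25), (25, 10, -20), (-20, 30, 15)
cycles differ ⇒ inequivalent

no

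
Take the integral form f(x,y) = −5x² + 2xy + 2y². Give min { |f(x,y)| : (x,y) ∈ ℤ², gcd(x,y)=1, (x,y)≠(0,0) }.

descent: ρ → (2,6,-1)  [lands on river]
river: ρ → (-1,6,2)
closes: descent 1, river 2
min |a| on river = 1

1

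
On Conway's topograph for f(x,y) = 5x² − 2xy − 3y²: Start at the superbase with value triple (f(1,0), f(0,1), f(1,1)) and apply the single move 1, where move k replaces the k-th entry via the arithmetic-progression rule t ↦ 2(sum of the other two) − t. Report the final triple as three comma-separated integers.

start (5,-3,0) = (f(1,0),f(0,1),f(1,1))
replace slot 1: 2·((-3)+0) − 5 = -11 → (-11,-3,0)

-11,-3,0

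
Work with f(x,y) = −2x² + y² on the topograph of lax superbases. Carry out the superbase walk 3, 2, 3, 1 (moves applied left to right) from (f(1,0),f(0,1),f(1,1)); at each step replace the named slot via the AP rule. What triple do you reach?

start (-2,1,-1) = (f(1,0),f(0,1),f(1,1))
replace slot 3: 2·((-2)+1) − (-1) = -1 → (-2,1,-1)
replace slot 2: 2·((-2)+(-1)) − 1 = -7 → (-2,-7,-1)
replace slot 3: 2·((-2)+(-7)) − (-1) = -17 → (-2,-7,-17)
replace slot 1: 2·((-7)+(-17)) − (-2) = -46 → (-46,-7,-17)

-46,-7,-17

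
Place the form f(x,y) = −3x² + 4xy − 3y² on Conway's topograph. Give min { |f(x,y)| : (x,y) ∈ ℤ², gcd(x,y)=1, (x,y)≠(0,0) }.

translate: b→2 (≡-4 mod 6), so (3,-4,3)→(3,2,2)
flip: (3,2,2)→(2,-2,3)
translate: b→2 (≡-2 mod 4), so (2,-2,3)→(2,2,3)
reduced (well bottom): (2,2,3) with a≤c, −a<b≤a
well minimum |f| = |-2| = 2 (negative-definite)

2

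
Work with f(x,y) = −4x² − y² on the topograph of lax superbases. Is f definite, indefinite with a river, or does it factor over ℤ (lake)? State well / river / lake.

D = b²−4ac = 0² − 4·(-4)·(-1) = -16
D < 0 ⇒ definite ⇒ every region one sign ⇒ single well

well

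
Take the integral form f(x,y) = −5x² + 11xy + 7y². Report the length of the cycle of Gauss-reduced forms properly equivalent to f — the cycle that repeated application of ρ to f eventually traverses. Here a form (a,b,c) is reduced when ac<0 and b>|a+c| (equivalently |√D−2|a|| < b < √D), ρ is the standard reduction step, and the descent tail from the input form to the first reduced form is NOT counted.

D = 261, ⌊√D⌋ = 16
river: ρ → (7,3,-9)
river: ρ → (-9,15,1)
river: ρ → (1,15,-9)
river: ρ → (-9,3,7)
river: ρ → (7,11,-5)
river: ρ → (-5,9,9)
river: ρ → (9,9,-5)
river: ρ → (-5,11,7)
ρ-cycle length = 8 (tail of 0 descent steps not counted)

8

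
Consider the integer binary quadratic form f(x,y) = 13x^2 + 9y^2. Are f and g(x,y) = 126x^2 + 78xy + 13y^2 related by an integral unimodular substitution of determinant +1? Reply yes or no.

D₁ = -468, D₂ = -468
f: flip: (13,0,9)→(9,0,13)
f: reduced (well bottom): (9,0,13) with a≤c, −a<b≤a
g: flip: (126,78,13)→(13,-78,126)
g: translate: b→0 (≡-78 mod 26), so (13,-78,126)→(13,0,9)
g: flip: (13,0,9)→(9,0,13)
g: reduced (well bottom): (9,0,13) with a≤c, −a<b≤a
reduced forms (9, 0, 13) vs (9, 0, 13) ⇒ equivalent

yes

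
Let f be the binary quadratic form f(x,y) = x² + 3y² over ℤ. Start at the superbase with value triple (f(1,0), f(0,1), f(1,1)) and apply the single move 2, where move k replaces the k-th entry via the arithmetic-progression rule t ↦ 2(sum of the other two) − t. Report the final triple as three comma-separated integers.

start (1,3,4) = (f(1,0),f(0,1),f(1,1))
replace slot 2: 2·(1+4) − 3 = 7 → (1,7,4)

1,7,4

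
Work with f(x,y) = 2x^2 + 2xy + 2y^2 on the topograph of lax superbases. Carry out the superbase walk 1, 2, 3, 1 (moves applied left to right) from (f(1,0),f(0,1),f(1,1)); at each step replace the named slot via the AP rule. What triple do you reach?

start (2,2,6) = (f(1,0),f(0,1),f(1,1))
replace slot 1: 2·(2+6) − 2 = 14 → (14,2,6)
replace slot 2: 2·(14+6) − 2 = 38 → (14,38,6)
replace slot 3: 2·(14+38) − 6 = 98 → (14,38,98)
replace slot 1: 2·(38+98) − 14 = 258 → (258,38,98)

258,38,98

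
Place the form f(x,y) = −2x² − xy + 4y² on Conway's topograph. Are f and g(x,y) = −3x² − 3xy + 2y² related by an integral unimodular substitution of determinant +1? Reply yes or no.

D₁ = 33, D₂ = 33
river cycle of f (length 4): (-2, 3, 3), (3, 3, -2), (-2, 5, 1), (1, 5, -2)
river cycle of g (length 4): (2, 3, -3), (-3, 3, 2), (2, 5, -1), (-1, 5, 2)
cycles differ ⇒ inequivalent

no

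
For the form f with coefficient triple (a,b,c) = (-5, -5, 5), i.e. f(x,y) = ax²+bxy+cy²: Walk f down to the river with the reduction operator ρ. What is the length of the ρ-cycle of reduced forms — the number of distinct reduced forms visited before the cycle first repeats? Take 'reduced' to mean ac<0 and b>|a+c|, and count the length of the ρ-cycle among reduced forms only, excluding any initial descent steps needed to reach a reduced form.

D = 125, ⌊√D⌋ = 11
descent: ρ → (5,5,-5)  [lands on river]
river: ρ → (-5,5,5)
ρ-cycle length = 2 (tail of 1 descent step not counted)

2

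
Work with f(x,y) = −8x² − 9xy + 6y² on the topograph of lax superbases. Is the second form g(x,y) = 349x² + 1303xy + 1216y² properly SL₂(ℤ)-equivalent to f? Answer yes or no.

D₁ = 273, D₂ = 273
river cycle of f (length 8): (6, 9, -8), (-8, 7, 7), (7, 7, -8), (-8, 9, 6), (6, 15, -2), (-2, 13, 13), (13, 13, -2), (-2, 15, 6)
river cycle of g (length 8): (6, 9, -8), (-8, 7, 7), (7, 7, -8), (-8, 9, 6), (6, 15, -2), (-2, 13, 13), (13, 13, -2), (-2, 15, 6)
cycles coincide ⇒ equivalent

yes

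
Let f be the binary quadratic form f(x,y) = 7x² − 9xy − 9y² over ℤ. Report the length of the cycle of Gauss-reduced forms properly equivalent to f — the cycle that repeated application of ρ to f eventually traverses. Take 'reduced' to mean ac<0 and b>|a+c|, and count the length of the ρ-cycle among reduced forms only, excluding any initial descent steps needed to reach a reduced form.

D = 333, ⌊√D⌋ = 18
descent: ρ → (-9,9,7)  [lands on river]
river: ρ → (7,5,-11)
river: ρ → (-11,17,1)
river: ρ → (1,17,-11)
river: ρ → (-11,5,7)
river: ρ → (7,9,-9)
ρ-cycle length = 6 (tail of 1 descent step not counted)

6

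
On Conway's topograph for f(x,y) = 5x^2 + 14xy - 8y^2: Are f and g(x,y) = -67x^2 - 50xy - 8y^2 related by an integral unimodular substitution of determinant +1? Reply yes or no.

D₁ = 356, D₂ = 356
river cycle of f (length 10): (-8, 18, 1), (1, 18, -8), (-8, 14, 5), (5, 16, -5), (-5, 14, 8), (8, 18, -1), (-1, 18, 8), (8, 14, -5), (-5, 16, 5), (5, 14, -8)
river cycle of g (length 10): (-8, 18, 1), (1, 18, -8), (-8, 14, 5), (5, 16, -5), (-5, 14, 8), (8, 18, -1), (-1, 18, 8), (8, 14, -5), (-5, 16, 5), (5, 14, -8)
cycles coincide ⇒ equivalent

yes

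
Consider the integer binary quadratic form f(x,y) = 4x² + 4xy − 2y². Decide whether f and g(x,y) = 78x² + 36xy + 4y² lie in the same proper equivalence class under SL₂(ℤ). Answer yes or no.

D₁ = 48, D₂ = 48
river cycle of f (length 2): (-2, 4, 4), (4, 4, -2)
river cycle of g (length 2): (4, 4, -2), (-2, 4, 4)
cycles coincide ⇒ equivalent

yes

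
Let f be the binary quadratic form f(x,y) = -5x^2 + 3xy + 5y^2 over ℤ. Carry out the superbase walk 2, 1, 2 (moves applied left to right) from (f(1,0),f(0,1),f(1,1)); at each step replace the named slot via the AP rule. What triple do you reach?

start (-5,5,3) = (f(1,0),f(0,1),f(1,1))
replace slot 2: 2·((-5)+3) − 5 = -9 → (-5,-9,3)
replace slot 1: 2·((-9)+3) − (-5) = -7 → (-7,-9,3)
replace slot 2: 2·((-7)+3) − (-9) = 1 → (-7,1,3)

-7,1,3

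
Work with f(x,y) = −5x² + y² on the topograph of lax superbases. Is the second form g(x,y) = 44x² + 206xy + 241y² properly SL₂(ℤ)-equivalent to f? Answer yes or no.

D₁ = 20, D₂ = 20
river cycle of f (length 2): (1, 4, -1), (-1, 4, 1)
river cycle of g (length 2): (-1, 4, 1), (1, 4, -1)
cycles coincide ⇒ equivalent

yes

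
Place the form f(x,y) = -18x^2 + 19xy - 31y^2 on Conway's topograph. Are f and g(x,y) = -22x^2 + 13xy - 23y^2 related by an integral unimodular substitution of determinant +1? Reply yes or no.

D₁ = -1871, D₂ = -1855
discriminants differ ⇒ not SL₂(ℤ)-equivalent

no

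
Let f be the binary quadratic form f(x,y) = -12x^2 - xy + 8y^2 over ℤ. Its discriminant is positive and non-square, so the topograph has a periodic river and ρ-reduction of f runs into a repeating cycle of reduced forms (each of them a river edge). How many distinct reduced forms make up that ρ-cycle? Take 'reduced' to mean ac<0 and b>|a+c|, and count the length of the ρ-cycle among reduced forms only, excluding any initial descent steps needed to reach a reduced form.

D = 385, ⌊√D⌋ = 19
descent: ρ → (8,17,-3)  [lands on river]
river: ρ → (-3,19,2)
river: ρ → (2,17,-12)
river: ρ → (-12,7,7)
river: ρ → (7,7,-12)
river: ρ → (-12,17,2)
river: ρ → (2,19,-3)
river: ρ → (-3,17,8)
river: ρ → (8,15,-5)
river: ρ → (-5,15,8)
ρ-cycle length = 10 (tail of 1 descent step not counted)

10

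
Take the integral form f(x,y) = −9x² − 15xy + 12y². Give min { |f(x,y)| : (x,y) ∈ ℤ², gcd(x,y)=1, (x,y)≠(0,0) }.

descent: ρ → (12,15,-9)  [lands on river]
river: ρ → (-9,21,6)
river: ρ → (6,15,-18)
river: ρ → (-18,21,3)
river: ρ → (3,21,-18)
river: ρ → (-18,15,6)
river: ρ → (6,21,-9)
river: ρ → (-9,15,12)
river: ρ → (12,9,-12)
river: ρ → (-12,15,9)
river: ρ → (9,21,-6)
river: ρ → (-6,15,18)
river: ρ → (18,21,-3)
river: ρ → (-3,21,18)
river: ρ → (18,15,-6)
river: ρ → (-6,21,9)
river: ρ → (9,15,-12)
river: ρ → (-12,9,12)
closes: descent 1, river 18
min |a| on river = 3

3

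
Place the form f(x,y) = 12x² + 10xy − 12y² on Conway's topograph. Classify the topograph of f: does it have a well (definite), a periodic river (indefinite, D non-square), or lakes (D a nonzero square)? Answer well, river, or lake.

D = b²−4ac = 10² − 4·12·(-12) = 676
D = 26² is a perfect square ⇒ form factors over ℤ ⇒ lakes

lake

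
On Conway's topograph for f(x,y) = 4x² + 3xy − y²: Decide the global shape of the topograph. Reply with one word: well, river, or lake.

D = b²−4ac = 3² − 4·4·(-1) = 25
D = 5² is a perfect square ⇒ form factors over ℤ ⇒ lakes

lake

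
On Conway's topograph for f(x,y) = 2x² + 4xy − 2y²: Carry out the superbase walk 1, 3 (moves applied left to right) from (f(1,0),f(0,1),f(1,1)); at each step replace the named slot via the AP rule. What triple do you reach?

start (2,-2,4) = (f(1,0),f(0,1),f(1,1))
replace slot 1: 2·((-2)+4) − 2 = 2 → (2,-2,4)
replace slot 3: 2·(2+(-2)) − 4 = -4 → (2,-2,-4)

2,-2,-4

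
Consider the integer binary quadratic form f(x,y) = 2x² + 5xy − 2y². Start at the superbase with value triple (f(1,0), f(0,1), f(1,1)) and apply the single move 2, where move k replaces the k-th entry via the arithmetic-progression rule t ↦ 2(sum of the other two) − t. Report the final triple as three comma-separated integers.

start (2,-2,5) = (f(1,0),f(0,1),f(1,1))
replace slot 2: 2·(2+5) − (-2) = 16 → (2,16,5)

2,16,5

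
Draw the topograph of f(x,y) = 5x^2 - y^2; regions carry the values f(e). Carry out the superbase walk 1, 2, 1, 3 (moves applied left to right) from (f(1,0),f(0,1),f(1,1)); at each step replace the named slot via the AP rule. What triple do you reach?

start (5,-1,4) = (f(1,0),f(0,1),f(1,1))
replace slot 1: 2·((-1)+4) − 5 = 1 → (1,-1,4)
replace slot 2: 2·(1+4) − (-1) = 11 → (1,11,4)
replace slot 1: 2·(11+4) − 1 = 29 → (29,11,4)
replace slot 3: 2·(29+11) − 4 = 76 → (29,11,76)

29,11,76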